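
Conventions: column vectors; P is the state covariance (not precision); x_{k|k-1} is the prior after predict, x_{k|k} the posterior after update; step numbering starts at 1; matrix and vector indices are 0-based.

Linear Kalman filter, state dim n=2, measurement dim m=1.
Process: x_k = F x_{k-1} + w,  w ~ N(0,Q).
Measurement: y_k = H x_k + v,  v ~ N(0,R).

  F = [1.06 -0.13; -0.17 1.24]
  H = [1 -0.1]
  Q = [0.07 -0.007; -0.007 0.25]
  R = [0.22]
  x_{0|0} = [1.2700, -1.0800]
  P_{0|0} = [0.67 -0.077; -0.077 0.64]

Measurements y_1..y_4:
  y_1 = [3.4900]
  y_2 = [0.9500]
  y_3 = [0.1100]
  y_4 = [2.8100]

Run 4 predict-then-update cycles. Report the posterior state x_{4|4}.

x_post = [1.9338, -2.1010]

step 1: x^-=[1.4866, -1.5551]  P^-=[0.8548 -0.3338; -0.3338 1.2859]  S=[1.1545]  K=[0.7694; -0.4005]  nu=[1.8479]  x^+=[2.9083, -2.2952]  P^+=[0.1715 0.0220; 0.0220 1.1007]
step 2: x^-=[3.3812, -3.3405]  P^-=[0.2752 -0.1860; -0.1860 1.9381]  S=[0.5518]  K=[0.5325; -0.6883]  nu=[-2.7653]  x^+=[1.9088, -1.4371]  P^+=[0.1188 0.0162; 0.0162 1.6767]
step 3: x^-=[2.2102, -2.1065]  P^-=[0.2273 -0.2770; -0.2770 2.8247]  S=[0.5309]  K=[0.4803; -1.0537]  nu=[-2.3108]  x^+=[1.1003, 0.3283]  P^+=[0.1048 -0.0083; -0.0083 2.2352]
step 4: x^-=[1.1237, 0.2201]  P^-=[0.2278 -0.3973; -0.3973 3.6934]  S=[0.5642]  K=[0.4742; -1.3587]  nu=[1.7083]  x^+=[1.9338, -2.1010]  P^+=[0.1010 -0.0337; -0.0337 2.6518]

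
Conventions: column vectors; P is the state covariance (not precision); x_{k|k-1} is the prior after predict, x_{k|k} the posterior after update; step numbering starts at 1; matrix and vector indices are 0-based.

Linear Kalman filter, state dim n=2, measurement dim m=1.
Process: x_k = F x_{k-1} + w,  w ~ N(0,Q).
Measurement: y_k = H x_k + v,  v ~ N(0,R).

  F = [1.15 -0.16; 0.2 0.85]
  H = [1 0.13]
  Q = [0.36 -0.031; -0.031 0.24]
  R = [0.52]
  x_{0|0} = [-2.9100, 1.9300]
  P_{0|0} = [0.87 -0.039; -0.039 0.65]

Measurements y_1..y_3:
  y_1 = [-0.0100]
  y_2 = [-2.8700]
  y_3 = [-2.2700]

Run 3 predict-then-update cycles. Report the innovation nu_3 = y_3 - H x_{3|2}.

step 1: x^-=[-3.6553, 1.0585]  P^-=[1.5416 0.0438; 0.0438 0.7312]  S=[2.0853]  K=[0.7420; 0.0666]  nu=[3.5077]  x^+=[-1.0527, 1.2921]  P^+=[0.3935 -0.0592; -0.0592 0.7219]
step 2: x^-=[-1.4173, 0.8878]  P^-=[0.9207 -0.0947; -0.0947 0.7572]  S=[1.4289]  K=[0.6357; 0.0026]  nu=[-1.5681]  x^+=[-2.4142, 0.8836]  P^+=[0.3432 -0.0971; -0.0971 0.7572]
step 3: x^-=[-2.9177, 0.2682]  P^-=[0.8690 -0.1468; -0.1468 0.7678]  S=[1.3638]  K=[0.6232; -0.0345]  nu=[0.6128]  x^+=[-2.5358, 0.2471]  P^+=[0.3393 -0.1175; -0.1175 0.7662]

innov = [0.6128]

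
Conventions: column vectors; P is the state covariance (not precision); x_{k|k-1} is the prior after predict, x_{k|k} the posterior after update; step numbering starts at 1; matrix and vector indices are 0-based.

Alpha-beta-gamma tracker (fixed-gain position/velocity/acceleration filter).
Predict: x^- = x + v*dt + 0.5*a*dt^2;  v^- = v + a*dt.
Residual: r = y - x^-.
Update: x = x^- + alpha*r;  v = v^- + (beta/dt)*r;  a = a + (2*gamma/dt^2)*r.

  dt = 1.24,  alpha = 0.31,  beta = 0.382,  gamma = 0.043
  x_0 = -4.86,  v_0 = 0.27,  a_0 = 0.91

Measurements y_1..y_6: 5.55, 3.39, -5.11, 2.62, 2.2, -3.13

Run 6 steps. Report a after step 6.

a_post = -0.6849

step 1: x_pred=-3.8256  r=9.3756  x^+=-0.9192  v^+=4.2867  a^+=1.4344
step 2: x_pred=5.4991  r=-2.1091  x^+=4.8453  v^+=5.4156  a^+=1.3164
step 3: x_pred=12.5727  r=-17.6827  x^+=7.0910  v^+=1.6006  a^+=0.3274
step 4: x_pred=9.3274  r=-6.7074  x^+=7.2481  v^+=-0.0598  a^+=-0.0477
step 5: x_pred=7.1373  r=-4.9373  x^+=5.6067  v^+=-1.6400  a^+=-0.3239
step 6: x_pred=3.3241  r=-6.4541  x^+=1.3233  v^+=-4.0299  a^+=-0.6849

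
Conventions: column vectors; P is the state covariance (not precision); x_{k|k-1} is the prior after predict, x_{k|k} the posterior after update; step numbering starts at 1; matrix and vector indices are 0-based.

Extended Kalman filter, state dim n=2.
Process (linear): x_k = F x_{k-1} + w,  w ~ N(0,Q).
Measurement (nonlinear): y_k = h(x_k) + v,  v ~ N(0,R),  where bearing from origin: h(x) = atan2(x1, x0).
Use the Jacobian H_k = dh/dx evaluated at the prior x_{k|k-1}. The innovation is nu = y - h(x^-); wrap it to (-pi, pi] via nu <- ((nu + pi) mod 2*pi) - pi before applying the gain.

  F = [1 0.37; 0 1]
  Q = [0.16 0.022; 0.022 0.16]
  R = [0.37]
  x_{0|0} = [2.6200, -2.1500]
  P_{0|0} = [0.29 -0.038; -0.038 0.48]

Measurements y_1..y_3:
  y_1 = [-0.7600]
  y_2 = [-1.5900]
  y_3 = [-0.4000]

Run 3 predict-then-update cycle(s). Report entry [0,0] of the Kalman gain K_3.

step 1: x^-=[1.8245, -2.1500]  P^-=[0.4876 0.1616; 0.1616 0.6400]  H_jac=[0.2704 0.2295]  S=[0.4594]  K=[0.3677; 0.4148]  nu=[0.1071]  x^+=[1.8639, -2.1056]  P^+=[0.4255 0.0915; 0.0915 0.5610]
step 2: x^-=[1.0848, -2.1056]  P^-=[0.7300 0.3211; 0.3211 0.7210]  H_jac=[0.3753 0.1934]  S=[0.5464]  K=[0.6151; 0.4757]  nu=[-0.4949]  x^+=[0.7804, -2.3410]  P^+=[0.5233 0.1612; 0.1612 0.5973]
step 3: x^-=[-0.0858, -2.3410]  P^-=[0.8844 0.4042; 0.4042 0.7573]  H_jac=[0.4266 -0.0156]  S=[0.5257]  K=[0.7056; 0.3055]  nu=[1.2074]  x^+=[0.7662, -1.9722]  P^+=[0.6226 0.2909; 0.2909 0.7083]

K[0,0] = 0.7056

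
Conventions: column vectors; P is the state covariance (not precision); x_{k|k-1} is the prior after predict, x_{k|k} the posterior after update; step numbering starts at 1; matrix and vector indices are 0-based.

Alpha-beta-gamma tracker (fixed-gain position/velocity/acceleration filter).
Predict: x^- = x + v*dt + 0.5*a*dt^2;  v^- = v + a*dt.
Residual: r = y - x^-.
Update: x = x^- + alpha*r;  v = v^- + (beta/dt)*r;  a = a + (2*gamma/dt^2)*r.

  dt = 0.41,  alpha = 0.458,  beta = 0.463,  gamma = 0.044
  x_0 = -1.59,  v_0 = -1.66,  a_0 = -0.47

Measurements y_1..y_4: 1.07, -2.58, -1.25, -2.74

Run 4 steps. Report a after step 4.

step 1: x_pred=-2.3101  r=3.3801  x^+=-0.7620  v^+=1.9643  a^+=1.2995
step 2: x_pred=0.1526  r=-2.7326  x^+=-1.0989  v^+=-0.5887  a^+=-0.1310
step 3: x_pred=-1.3513  r=0.1013  x^+=-1.3049  v^+=-0.5280  a^+=-0.0780
step 4: x_pred=-1.5279  r=-1.2121  x^+=-2.0831  v^+=-1.9287  a^+=-0.7125

a_post = -0.7125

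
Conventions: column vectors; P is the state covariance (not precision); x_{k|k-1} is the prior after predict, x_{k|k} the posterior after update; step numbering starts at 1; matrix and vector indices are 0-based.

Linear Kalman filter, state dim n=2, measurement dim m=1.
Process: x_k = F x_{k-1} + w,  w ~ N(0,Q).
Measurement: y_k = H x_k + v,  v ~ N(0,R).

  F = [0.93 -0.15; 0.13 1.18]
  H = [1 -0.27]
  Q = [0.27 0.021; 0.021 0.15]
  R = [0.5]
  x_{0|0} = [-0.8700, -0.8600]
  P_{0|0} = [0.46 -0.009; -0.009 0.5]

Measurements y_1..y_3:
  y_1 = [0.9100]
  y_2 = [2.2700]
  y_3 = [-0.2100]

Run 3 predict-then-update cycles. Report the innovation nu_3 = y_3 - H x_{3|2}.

step 1: x^-=[-0.6801, -1.1279]  P^-=[0.6816 -0.0216; -0.0216 0.8512]  S=[1.2553]  K=[0.5476; -0.2003]  nu=[1.2856]  x^+=[0.0239, -1.3854]  P^+=[0.3052 0.1161; 0.1161 0.8009]
step 2: x^-=[0.2300, -1.6316]  P^-=[0.5196 0.0413; 0.0413 1.3059]  S=[1.0925]  K=[0.4654; -0.2850]  nu=[1.5994]  x^+=[0.9744, -2.0874]  P^+=[0.2830 0.1862; 0.1862 1.2172]
step 3: x^-=[1.2193, -2.3365]  P^-=[0.4902 0.0404; 0.0404 1.9067]  S=[1.1073]  K=[0.4328; -0.4284]  nu=[-2.0601]  x^+=[0.3277, -1.4539]  P^+=[0.2828 0.2457; 0.2457 1.7035]

innov = [-2.0601]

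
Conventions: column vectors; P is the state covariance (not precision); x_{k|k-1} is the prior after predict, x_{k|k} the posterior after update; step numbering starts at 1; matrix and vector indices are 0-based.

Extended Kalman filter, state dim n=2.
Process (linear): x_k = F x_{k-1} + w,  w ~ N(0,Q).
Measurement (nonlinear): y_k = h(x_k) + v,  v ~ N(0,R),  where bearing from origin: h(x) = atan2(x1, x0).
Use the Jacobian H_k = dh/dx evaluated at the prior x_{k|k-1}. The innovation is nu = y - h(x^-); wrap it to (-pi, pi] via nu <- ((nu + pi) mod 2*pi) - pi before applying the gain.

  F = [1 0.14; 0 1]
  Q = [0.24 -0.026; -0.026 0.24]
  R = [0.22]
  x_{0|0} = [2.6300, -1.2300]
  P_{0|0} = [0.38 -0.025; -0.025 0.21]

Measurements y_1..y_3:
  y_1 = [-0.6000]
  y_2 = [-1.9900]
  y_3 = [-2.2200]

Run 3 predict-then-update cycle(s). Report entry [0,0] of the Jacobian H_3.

step 1: x^-=[2.4578, -1.2300]  P^-=[0.6171 -0.0216; -0.0216 0.4500]  H_jac=[0.1628 0.3254]  S=[0.2817]  K=[0.3318; 0.5073]  nu=[-0.1360]  x^+=[2.4127, -1.2990]  P^+=[0.5861 -0.0690; -0.0690 0.3775]
step 2: x^-=[2.2308, -1.2990]  P^-=[0.8142 -0.0422; -0.0422 0.6175]  H_jac=[0.1949 0.3348]  S=[0.3146]  K=[0.4596; 0.6309]  nu=[-1.4627]  x^+=[1.5586, -2.2218]  P^+=[0.7477 -0.1334; -0.1334 0.4923]
step 3: x^-=[1.2476, -2.2218]  P^-=[0.9600 -0.0905; -0.0905 0.7323]  H_jac=[0.3422 0.1921]  S=[0.3476]  K=[0.8952; 0.3158]  nu=[-1.1608]  x^+=[0.2084, -2.5884]  P^+=[0.6815 -0.1887; -0.1887 0.6976]

H_jac[0,0] = 0.3422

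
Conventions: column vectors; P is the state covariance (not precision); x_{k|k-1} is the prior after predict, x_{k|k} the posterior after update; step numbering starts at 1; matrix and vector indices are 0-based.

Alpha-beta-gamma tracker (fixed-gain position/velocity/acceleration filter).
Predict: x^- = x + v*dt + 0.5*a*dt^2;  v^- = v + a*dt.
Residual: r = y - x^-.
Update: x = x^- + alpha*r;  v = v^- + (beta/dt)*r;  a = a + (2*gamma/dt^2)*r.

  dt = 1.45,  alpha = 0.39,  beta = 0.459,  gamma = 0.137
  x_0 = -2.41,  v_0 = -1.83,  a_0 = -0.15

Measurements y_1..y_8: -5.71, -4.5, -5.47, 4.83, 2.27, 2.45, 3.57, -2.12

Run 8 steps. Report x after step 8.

step 1: x_pred=-5.2212  r=-0.4888  x^+=-5.4118  v^+=-2.2022  a^+=-0.2137
step 2: x_pred=-8.8297  r=4.3297  x^+=-7.1411  v^+=-1.1415  a^+=0.3506
step 3: x_pred=-8.4278  r=2.9578  x^+=-7.2743  v^+=0.3031  a^+=0.7360
step 4: x_pred=-6.0611  r=10.8911  x^+=-1.8136  v^+=4.8179  a^+=2.1554
step 5: x_pred=7.4382  r=-5.1682  x^+=5.4226  v^+=6.3071  a^+=1.4818
step 6: x_pred=16.1257  r=-13.6757  x^+=10.7922  v^+=4.1267  a^+=-0.3004
step 7: x_pred=16.4601  r=-12.8901  x^+=11.4330  v^+=-0.3893  a^+=-1.9803
step 8: x_pred=8.7868  r=-10.9068  x^+=4.5331  v^+=-6.7132  a^+=-3.4016

x_post = 4.5331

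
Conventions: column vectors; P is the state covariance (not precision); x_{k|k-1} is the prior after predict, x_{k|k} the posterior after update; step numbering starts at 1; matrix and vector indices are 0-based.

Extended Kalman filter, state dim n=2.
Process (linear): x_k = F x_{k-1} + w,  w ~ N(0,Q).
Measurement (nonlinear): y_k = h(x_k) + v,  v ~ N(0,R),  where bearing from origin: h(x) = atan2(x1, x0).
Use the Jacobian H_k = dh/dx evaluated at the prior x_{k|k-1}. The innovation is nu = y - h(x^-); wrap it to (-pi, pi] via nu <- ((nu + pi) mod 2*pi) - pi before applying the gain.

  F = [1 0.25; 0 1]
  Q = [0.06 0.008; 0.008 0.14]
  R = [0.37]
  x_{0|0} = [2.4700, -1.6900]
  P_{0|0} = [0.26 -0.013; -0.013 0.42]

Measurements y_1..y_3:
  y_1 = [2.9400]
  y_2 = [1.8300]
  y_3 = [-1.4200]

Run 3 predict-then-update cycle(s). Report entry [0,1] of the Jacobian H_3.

step 1: x^-=[2.0475, -1.6900]  P^-=[0.3398 0.1000; 0.1000 0.5600]  H_jac=[0.2398 0.2905]  S=[0.4507]  K=[0.2452; 0.4141]  nu=[-2.6531]  x^+=[1.3970, -2.7887]  P^+=[0.3127 0.0542; 0.0542 0.4827]
step 2: x^-=[0.6998, -2.7887]  P^-=[0.4299 0.1829; 0.1829 0.6227]  H_jac=[0.3373 0.0847]  S=[0.4338]  K=[0.3700; 0.2637]  nu=[-3.1282]  x^+=[-0.4577, -3.6137]  P^+=[0.3705 0.1406; 0.1406 0.5925]
step 3: x^-=[-1.3611, -3.6137]  P^-=[0.5379 0.2967; 0.2967 0.7325]  H_jac=[0.2423 -0.0913]  S=[0.3946]  K=[0.2617; 0.0128]  nu=[0.5110]  x^+=[-1.2274, -3.6072]  P^+=[0.5108 0.2954; 0.2954 0.7325]

H_jac[0,1] = -0.0913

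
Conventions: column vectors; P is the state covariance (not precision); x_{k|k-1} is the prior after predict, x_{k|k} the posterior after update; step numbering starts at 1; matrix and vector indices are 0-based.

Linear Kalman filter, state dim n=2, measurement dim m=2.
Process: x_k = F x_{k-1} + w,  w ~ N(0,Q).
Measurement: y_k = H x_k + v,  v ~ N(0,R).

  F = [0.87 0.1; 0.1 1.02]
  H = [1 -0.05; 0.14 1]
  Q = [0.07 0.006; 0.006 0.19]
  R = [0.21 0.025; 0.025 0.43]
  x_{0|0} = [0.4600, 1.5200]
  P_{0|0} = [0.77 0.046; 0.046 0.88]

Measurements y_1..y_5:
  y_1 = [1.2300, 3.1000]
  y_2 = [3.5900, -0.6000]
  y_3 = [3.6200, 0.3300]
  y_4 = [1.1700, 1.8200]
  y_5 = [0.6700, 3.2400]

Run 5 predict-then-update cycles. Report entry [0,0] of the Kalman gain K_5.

K[0,0] = 0.3849

step 1: x^-=[0.5522, 1.5964]  P^-=[0.6696 0.2040; 0.2040 1.1226]  S=[0.8620 0.2652; 0.2652 1.6229]  K=[0.7460 0.0616; -0.0491 0.7174]  nu=[0.7576, 1.4263]  x^+=[1.2052, 2.5824]  P^+=[0.1593 0.0228; 0.0228 0.3041]
step 2: x^-=[1.3068, 2.7545]  P^-=[0.1976 0.0714; 0.0714 0.5126]  S=[0.4018 0.0979; 0.0979 0.9664]  K=[0.4696 0.0549; -0.0184 0.5426]  nu=[2.4210, -3.5375]  x^+=[2.2495, 0.7906]  P^+=[0.1011 0.0212; 0.0212 0.2299]
step 3: x^-=[2.0362, 1.0314]  P^-=[0.1525 0.0573; 0.0573 0.4345]  S=[0.3578 0.0815; 0.0815 0.8835]  K=[0.4064 0.0515; -0.0151 0.5022]  nu=[1.6354, -0.9864]  x^+=[2.6500, 0.5113]  P^+=[0.0876 0.0200; 0.0200 0.2128]
step 4: x^-=[2.3566, 0.7865]  P^-=[0.1419 0.0533; 0.0533 0.4163]  S=[0.3476 0.0770; 0.0770 0.8641]  K=[0.3895 0.0500; -0.0155 0.4919]  nu=[-1.1473, 0.7035]  x^+=[1.9448, 1.1503]  P^+=[0.0840 0.0195; 0.0195 0.2084]
step 5: x^-=[1.8070, 1.3678]  P^-=[0.1391 0.0520; 0.0520 0.4116]  S=[0.3449 0.0756; 0.0756 0.8589]  K=[0.3849 0.0494; -0.0160 0.4891]  nu=[-1.0687, 1.6192]  x^+=[1.4757, 2.1769]  P^+=[0.0830 0.0192; 0.0192 0.2072]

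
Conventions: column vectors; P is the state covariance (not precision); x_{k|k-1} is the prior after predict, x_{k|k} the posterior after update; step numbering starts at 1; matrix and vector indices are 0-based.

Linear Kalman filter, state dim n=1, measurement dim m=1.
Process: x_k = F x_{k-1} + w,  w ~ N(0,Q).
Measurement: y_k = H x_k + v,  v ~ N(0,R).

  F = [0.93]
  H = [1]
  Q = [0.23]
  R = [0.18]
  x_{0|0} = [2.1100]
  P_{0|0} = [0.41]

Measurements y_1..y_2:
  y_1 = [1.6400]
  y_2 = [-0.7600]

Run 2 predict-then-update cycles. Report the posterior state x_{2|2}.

step 1: x^-=[1.9623]  P^-=[0.5846]  S=[0.7646]  K=[0.7646]  nu=[-0.3223]  x^+=[1.7159]  P^+=[0.1376]
step 2: x^-=[1.5958]  P^-=[0.3490]  S=[0.5290]  K=[0.6598]  nu=[-2.3558]  x^+=[0.0415]  P^+=[0.1188]

x_post = [0.0415]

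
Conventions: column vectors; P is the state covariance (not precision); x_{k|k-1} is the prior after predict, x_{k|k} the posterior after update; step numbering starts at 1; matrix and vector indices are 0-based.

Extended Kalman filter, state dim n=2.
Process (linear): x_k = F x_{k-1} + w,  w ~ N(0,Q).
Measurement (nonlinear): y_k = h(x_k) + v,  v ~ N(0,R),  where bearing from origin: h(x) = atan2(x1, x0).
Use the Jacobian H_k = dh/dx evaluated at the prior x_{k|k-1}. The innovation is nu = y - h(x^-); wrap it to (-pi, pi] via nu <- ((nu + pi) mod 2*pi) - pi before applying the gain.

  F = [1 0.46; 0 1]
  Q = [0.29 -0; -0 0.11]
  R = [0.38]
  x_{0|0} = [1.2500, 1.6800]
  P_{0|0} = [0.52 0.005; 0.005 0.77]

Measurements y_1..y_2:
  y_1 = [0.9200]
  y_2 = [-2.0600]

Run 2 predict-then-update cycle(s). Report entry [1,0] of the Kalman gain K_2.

step 1: x^-=[2.0228, 1.6800]  P^-=[0.9775 0.3592; 0.3592 0.8800]  H_jac=[-0.2430 0.2926]  S=[0.4620]  K=[-0.2867; 0.3684]  nu=[0.2269]  x^+=[1.9577, 1.7636]  P^+=[0.9396 0.4080; 0.4080 0.8173]
step 2: x^-=[2.7690, 1.7636]  P^-=[1.7779 0.7839; 0.7839 0.9273]  H_jac=[-0.1636 0.2569]  S=[0.4229]  K=[-0.2116; 0.2600]  nu=[-2.6271]  x^+=[3.3250, 1.0805]  P^+=[1.7589 0.8072; 0.8072 0.8987]

K[1,0] = 0.2600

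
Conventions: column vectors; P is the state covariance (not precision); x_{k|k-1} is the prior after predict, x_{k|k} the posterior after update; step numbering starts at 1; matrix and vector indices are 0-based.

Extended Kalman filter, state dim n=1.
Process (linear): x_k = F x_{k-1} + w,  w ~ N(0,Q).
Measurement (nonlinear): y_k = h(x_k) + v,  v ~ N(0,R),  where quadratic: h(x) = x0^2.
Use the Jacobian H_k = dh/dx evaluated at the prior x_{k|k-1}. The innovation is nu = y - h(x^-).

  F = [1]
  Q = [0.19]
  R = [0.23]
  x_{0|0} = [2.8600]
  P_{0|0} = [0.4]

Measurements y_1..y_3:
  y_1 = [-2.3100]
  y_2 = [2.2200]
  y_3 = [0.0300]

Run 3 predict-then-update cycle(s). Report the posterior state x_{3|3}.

step 1: x^-=[2.8600]  P^-=[0.5900]  H_jac=[5.7200]  S=[19.5339]  K=[0.1728]  nu=[-10.4896]  x^+=[1.0477]  P^+=[0.0069]
step 2: x^-=[1.0477]  P^-=[0.1969]  H_jac=[2.0955]  S=[1.0948]  K=[0.3770]  nu=[1.1222]  x^+=[1.4708]  P^+=[0.0414]
step 3: x^-=[1.4708]  P^-=[0.2314]  H_jac=[2.9416]  S=[2.2320]  K=[0.3049]  nu=[-2.1332]  x^+=[0.8203]  P^+=[0.0238]

x_post = [0.8203]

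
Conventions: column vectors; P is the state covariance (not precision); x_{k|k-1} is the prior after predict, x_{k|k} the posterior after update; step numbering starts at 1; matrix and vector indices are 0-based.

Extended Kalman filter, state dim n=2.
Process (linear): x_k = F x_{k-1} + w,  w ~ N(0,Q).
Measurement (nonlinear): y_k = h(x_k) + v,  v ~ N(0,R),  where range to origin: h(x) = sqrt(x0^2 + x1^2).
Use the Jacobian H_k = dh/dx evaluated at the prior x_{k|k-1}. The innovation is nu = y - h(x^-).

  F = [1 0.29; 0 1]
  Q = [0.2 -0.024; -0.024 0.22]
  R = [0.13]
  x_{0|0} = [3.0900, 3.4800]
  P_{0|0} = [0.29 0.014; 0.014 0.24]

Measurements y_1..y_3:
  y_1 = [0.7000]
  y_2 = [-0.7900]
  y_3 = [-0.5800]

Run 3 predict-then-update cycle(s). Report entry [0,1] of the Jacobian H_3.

step 1: x^-=[4.0992, 3.4800]  P^-=[0.5183 0.0596; 0.0596 0.4600]  H_jac=[0.7623 0.6472]  S=[0.6827]  K=[0.6353; 0.5026]  nu=[-4.6772]  x^+=[1.1279, 1.1291]  P^+=[0.2428 -0.1584; -0.1584 0.2875]
step 2: x^-=[1.4554, 1.1291]  P^-=[0.3751 -0.0990; -0.0990 0.5075]  H_jac=[0.7901 0.6130]  S=[0.4590]  K=[0.5135; 0.5074]  nu=[-2.6320]  x^+=[0.1038, -0.2064]  P^+=[0.2541 -0.2186; -0.2186 0.3894]
step 3: x^-=[0.0440, -0.2064]  P^-=[0.3600 -0.1297; -0.1297 0.6094]  H_jac=[0.2083 -0.9781]  S=[0.7814]  K=[0.2583; -0.7973]  nu=[-0.7910]  x^+=[-0.1604, 0.4243]  P^+=[0.3079 0.0312; 0.0312 0.1126]

H_jac[0,1] = -0.9781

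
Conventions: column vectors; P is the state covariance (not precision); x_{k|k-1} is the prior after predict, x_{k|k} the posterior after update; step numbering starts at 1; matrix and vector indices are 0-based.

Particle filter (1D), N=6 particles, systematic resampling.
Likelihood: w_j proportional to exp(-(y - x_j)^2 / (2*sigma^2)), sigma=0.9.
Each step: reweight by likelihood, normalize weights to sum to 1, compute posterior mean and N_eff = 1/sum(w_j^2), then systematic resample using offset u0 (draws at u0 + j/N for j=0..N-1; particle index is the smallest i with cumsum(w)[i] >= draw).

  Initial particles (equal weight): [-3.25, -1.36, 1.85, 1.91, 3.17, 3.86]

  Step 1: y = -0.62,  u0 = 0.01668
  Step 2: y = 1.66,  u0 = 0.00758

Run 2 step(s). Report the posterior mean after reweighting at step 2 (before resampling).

step 1: w=[0.0182, 0.9266, 0.0301, 0.0250, 0.0002, 0.0000]  mean=-1.2153  Neff=1.1622  idx=[0, 1, 1, 1, 1, 1]
step 2: w=[0.0000, 0.2000, 0.2000, 0.2000, 0.2000, 0.2000]  mean=-1.3600  Neff=5.0002  idx=[1, 1, 2, 3, 4, 5]

post_mean = -1.3600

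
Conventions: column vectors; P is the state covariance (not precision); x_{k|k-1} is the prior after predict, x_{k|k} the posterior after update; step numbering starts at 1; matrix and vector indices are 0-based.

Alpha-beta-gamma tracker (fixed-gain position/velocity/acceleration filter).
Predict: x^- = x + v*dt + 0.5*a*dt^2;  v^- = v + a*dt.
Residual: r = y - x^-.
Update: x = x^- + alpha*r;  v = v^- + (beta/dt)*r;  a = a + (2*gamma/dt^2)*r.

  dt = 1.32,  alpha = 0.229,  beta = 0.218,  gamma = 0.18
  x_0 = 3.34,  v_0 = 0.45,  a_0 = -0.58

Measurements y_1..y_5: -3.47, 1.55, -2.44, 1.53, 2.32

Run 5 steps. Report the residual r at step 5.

resid = 12.9363

step 1: x_pred=3.4287  r=-6.8987  x^+=1.8489  v^+=-1.4549  a^+=-2.0054
step 2: x_pred=-1.8187  r=3.3687  x^+=-1.0472  v^+=-3.5457  a^+=-1.3093
step 3: x_pred=-6.8682  r=4.4282  x^+=-5.8542  v^+=-4.5427  a^+=-0.3944
step 4: x_pred=-12.1941  r=13.7241  x^+=-9.0513  v^+=-2.7968  a^+=2.4411
step 5: x_pred=-10.6163  r=12.9363  x^+=-7.6539  v^+=2.5620  a^+=5.1139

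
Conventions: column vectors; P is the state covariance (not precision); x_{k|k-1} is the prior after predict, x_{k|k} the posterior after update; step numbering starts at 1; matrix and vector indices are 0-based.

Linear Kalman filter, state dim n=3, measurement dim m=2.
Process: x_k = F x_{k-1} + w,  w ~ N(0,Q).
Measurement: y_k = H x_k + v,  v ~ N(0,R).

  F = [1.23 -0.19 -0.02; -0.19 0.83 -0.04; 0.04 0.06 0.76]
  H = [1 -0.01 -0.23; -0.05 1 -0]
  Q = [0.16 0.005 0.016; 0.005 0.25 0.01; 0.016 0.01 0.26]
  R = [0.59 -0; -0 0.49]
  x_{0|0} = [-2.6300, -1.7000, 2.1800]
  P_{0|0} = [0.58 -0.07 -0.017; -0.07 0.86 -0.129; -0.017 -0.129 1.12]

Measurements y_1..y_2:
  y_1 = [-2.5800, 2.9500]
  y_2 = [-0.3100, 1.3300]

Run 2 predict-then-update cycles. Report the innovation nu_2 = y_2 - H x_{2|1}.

innov = [3.7881, -0.5058]

step 1: x^-=[-2.9555, -0.9985, 1.4496]  P^-=[1.1016 -0.3373 0.0160; -0.3373 0.8956 -0.0657; 0.0160 -0.0657 0.8978]  S=[1.7382 -0.3862; -0.3862 1.4221]  K=[0.6090 -0.1105; -0.0510 0.6278; -0.1273 -0.0814]  nu=[0.6989, 3.8007]  x^+=[-2.9500, 1.3518, 1.0514]  P^+=[0.3875 -0.0348 0.1242; -0.0348 0.3059 -0.0337; 0.1242 -0.0337 0.8682]
step 2: x^-=[-3.9064, 1.6405, 0.7622]  P^-=[0.7676 -0.1752 0.1370; -0.1752 0.4912 -0.0442; 0.1370 -0.0442 0.7675]  S=[1.3385 -0.2069; -0.2069 1.0006]  K=[0.5353 -0.1028; -0.0514 0.4890; -0.0383 -0.0589]  nu=[3.7881, -0.5058]  x^+=[-1.8265, 1.1984, 0.6469]  P^+=[0.3506 -0.0328 0.1527; -0.0328 0.2380 -0.0212; 0.1527 -0.0212 0.7630]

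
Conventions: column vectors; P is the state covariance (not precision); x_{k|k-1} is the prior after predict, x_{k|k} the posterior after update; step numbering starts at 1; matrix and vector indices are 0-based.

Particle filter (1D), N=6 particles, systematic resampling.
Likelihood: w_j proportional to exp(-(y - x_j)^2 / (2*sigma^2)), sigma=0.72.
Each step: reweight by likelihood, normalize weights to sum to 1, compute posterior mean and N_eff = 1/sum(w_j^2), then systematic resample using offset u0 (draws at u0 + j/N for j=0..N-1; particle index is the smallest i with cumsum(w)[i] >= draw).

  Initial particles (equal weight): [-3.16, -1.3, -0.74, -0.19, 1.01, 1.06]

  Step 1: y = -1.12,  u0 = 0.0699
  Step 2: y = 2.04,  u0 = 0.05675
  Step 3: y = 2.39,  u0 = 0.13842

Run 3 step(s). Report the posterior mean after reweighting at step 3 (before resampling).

post_mean = -0.1953

step 1: w=[0.0078, 0.4188, 0.3759, 0.1876, 0.0054, 0.0044]  mean=-0.8728  Neff=2.8407  idx=[1, 1, 1, 2, 2, 3]
step 2: w=[0.0022, 0.0022, 0.0022, 0.0611, 0.0611, 0.8711]  mean=-0.2646  Neff=1.3049  idx=[3, 5, 5, 5, 5, 5]
step 3: w=[0.0096, 0.1981, 0.1981, 0.1981, 0.1981, 0.1981]  mean=-0.1953  Neff=5.0948  idx=[1, 2, 3, 4, 5, 5]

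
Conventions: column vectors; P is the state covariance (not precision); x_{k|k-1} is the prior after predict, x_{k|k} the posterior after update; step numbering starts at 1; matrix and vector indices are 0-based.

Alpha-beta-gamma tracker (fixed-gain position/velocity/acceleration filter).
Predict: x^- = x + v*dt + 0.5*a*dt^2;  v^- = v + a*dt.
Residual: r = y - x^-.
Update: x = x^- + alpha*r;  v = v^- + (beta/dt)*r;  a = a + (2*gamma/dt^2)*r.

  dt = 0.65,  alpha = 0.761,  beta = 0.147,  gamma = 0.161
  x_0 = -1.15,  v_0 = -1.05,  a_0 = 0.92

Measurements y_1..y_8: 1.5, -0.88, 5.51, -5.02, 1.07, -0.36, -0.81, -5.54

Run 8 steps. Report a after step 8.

step 1: x_pred=-1.6381  r=3.1381  x^+=0.7500  v^+=0.2577  a^+=3.3117
step 2: x_pred=1.6171  r=-2.4971  x^+=-0.2832  v^+=1.8456  a^+=1.4086
step 3: x_pred=1.2140  r=4.2960  x^+=4.4833  v^+=3.7327  a^+=4.6827
step 4: x_pred=7.8987  r=-12.9187  x^+=-1.9324  v^+=3.8548  a^+=-5.1631
step 5: x_pred=-0.5175  r=1.5875  x^+=0.6906  v^+=0.8579  a^+=-3.9532
step 6: x_pred=0.4131  r=-0.7731  x^+=-0.1752  v^+=-1.8865  a^+=-4.5424
step 7: x_pred=-2.3611  r=1.5511  x^+=-1.1807  v^+=-4.4883  a^+=-3.3603
step 8: x_pred=-4.8080  r=-0.7320  x^+=-5.3650  v^+=-6.8381  a^+=-3.9182

a_post = -3.9182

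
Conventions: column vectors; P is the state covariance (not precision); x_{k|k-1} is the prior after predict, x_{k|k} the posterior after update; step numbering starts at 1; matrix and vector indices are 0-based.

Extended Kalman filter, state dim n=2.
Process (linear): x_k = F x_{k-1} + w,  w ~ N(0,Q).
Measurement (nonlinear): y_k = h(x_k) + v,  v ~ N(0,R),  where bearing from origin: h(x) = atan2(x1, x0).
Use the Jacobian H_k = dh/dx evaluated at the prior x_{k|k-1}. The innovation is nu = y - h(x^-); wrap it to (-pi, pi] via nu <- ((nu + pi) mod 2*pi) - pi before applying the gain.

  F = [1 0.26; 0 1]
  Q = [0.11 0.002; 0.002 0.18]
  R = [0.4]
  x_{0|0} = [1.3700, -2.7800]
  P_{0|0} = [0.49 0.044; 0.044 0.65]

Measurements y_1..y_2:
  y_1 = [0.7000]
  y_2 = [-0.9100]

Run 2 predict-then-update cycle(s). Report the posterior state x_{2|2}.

x_post = [1.2066, -2.0986]

step 1: x^-=[0.6472, -2.7800]  P^-=[0.6668 0.2150; 0.2150 0.8300]  H_jac=[0.3412 0.0794]  S=[0.4945]  K=[0.4946; 0.2817]  nu=[2.0421]  x^+=[1.6573, -2.2048]  P^+=[0.5458 0.1461; 0.1461 0.7908]
step 2: x^-=[1.0840, -2.2048]  P^-=[0.7853 0.3537; 0.3537 0.9708]  H_jac=[0.3653 0.1796]  S=[0.5825]  K=[0.6015; 0.5211]  nu=[0.2038]  x^+=[1.2066, -2.0986]  P^+=[0.5745 0.1711; 0.1711 0.8126]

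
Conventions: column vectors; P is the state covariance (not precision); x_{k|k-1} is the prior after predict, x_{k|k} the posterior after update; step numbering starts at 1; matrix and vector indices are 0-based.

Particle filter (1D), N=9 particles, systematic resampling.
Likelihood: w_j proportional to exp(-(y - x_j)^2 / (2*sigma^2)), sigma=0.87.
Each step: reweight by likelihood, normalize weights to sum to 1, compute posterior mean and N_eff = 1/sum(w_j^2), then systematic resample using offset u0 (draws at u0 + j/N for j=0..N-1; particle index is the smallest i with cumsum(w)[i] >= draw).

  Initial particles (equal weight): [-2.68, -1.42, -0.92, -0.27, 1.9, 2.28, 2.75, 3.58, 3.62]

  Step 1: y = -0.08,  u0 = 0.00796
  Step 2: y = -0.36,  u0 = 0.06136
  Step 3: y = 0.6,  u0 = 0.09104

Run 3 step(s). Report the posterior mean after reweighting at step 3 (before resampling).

step 1: w=[0.0057, 0.1507, 0.3096, 0.4819, 0.0370, 0.0125, 0.0025, 0.0001, 0.0001]  mean=-0.5381  Neff=2.8380  idx=[1, 1, 2, 2, 2, 3, 3, 3, 3]
step 2: w=[0.0646, 0.0646, 0.1103, 0.1103, 0.1103, 0.1350, 0.1350, 0.1350, 0.1350]  mean=-0.6337  Neff=8.4949  idx=[0, 2, 3, 4, 5, 6, 6, 7, 8]
step 3: w=[0.0180, 0.0579, 0.0579, 0.0579, 0.1616, 0.1616, 0.1616, 0.1616, 0.1616]  mean=-0.4036  Neff=7.0904  idx=[2, 4, 4, 5, 6, 6, 7, 8, 8]

post_mean = -0.4036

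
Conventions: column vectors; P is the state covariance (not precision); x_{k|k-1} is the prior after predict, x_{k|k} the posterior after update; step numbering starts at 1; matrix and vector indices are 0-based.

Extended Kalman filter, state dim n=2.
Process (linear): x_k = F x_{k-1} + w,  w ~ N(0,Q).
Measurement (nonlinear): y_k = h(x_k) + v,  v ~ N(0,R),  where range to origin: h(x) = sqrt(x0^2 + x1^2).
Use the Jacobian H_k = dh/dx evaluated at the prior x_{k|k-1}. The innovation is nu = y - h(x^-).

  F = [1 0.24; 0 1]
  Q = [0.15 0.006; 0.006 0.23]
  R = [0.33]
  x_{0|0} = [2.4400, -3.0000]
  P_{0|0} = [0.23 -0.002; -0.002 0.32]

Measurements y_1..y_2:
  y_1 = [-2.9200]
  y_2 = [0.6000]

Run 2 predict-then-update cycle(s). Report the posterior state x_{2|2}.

x_post = [0.5821, 0.4239]

step 1: x^-=[1.7200, -3.0000]  P^-=[0.3975 0.0808; 0.0808 0.5500]  H_jac=[0.4974 -0.8675]  S=[0.7725]  K=[0.1652; -0.5656]  nu=[-6.3781]  x^+=[0.6665, 0.6075]  P^+=[0.3764 0.1530; 0.1530 0.3029]
step 2: x^-=[0.8123, 0.6075]  P^-=[0.6173 0.2317; 0.2317 0.5329]  H_jac=[0.8008 0.5989]  S=[1.1392]  K=[0.5557; 0.4430]  nu=[-0.4144]  x^+=[0.5821, 0.4239]  P^+=[0.2655 -0.0488; -0.0488 0.3093]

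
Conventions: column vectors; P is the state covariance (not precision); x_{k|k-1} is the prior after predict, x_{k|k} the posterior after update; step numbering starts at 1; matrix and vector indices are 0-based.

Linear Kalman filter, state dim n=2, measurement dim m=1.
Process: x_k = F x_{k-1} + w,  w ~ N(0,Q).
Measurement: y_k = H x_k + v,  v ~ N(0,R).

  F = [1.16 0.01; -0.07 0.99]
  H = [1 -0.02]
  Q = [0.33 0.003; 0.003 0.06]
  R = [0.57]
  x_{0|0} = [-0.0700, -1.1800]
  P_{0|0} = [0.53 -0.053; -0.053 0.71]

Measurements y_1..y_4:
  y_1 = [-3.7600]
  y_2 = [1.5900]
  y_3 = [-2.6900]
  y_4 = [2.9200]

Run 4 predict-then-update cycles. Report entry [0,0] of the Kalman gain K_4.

step 1: x^-=[-0.0930, -1.1633]  P^-=[1.0420 -0.0938; -0.0938 0.7658]  S=[1.6161]  K=[0.6459; -0.0675]  nu=[-3.6903]  x^+=[-2.4767, -0.9141]  P^+=[0.3677 -0.0233; -0.0233 0.7584]
step 2: x^-=[-2.8821, -0.7315]  P^-=[0.8243 -0.0461; -0.0461 0.8084]  S=[1.3965]  K=[0.5909; -0.0446]  nu=[4.4575]  x^+=[-0.2480, -0.9304]  P^+=[0.3367 -0.0093; -0.0093 0.8056]
step 3: x^-=[-0.2970, -0.9037]  P^-=[0.7829 -0.0271; -0.0271 0.8525]  S=[1.3543]  K=[0.5785; -0.0326]  nu=[-2.4111]  x^+=[-1.6917, -0.8252]  P^+=[0.3297 -0.0015; -0.0015 0.8511]
step 4: x^-=[-1.9706, -0.6985]  P^-=[0.7737 -0.0171; -0.0171 0.8960]  S=[1.3447]  K=[0.5756; -0.0261]  nu=[4.8767]  x^+=[0.8364, -0.8256]  P^+=[0.3282 0.0031; 0.0031 0.8951]

K[0,0] = 0.5756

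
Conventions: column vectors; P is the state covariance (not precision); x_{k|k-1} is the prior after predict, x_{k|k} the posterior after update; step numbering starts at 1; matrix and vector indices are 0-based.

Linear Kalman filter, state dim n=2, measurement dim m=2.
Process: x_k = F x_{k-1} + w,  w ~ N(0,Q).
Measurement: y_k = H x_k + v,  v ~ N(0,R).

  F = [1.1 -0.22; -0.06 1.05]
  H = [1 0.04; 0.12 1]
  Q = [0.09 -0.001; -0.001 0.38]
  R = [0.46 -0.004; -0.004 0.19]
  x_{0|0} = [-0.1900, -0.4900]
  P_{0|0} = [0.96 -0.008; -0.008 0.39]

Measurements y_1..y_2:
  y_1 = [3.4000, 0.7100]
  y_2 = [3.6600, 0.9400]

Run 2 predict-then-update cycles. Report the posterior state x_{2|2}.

x_post = [3.1704, 0.4078]

step 1: x^-=[-0.1012, -0.5031]  P^-=[1.2743 -0.1638; -0.1638 0.8144]  S=[1.7225 0.0169; 0.0169 0.9835]  K=[0.7362 -0.0237; -0.0841 0.8096]  nu=[3.5213, 1.2252]  x^+=[2.4623, 0.1926]  P^+=[0.3407 -0.0483; -0.0483 0.1600]
step 2: x^-=[2.6661, 0.0545]  P^-=[0.5334 -0.1169; -0.1169 0.5637]  S=[0.9849 -0.0349; -0.0349 0.7333]  K=[0.5351 -0.0467; -0.0693 0.7462]  nu=[0.9917, 0.5656]  x^+=[3.1704, 0.4078]  P^+=[0.2480 -0.0408; -0.0408 0.1470]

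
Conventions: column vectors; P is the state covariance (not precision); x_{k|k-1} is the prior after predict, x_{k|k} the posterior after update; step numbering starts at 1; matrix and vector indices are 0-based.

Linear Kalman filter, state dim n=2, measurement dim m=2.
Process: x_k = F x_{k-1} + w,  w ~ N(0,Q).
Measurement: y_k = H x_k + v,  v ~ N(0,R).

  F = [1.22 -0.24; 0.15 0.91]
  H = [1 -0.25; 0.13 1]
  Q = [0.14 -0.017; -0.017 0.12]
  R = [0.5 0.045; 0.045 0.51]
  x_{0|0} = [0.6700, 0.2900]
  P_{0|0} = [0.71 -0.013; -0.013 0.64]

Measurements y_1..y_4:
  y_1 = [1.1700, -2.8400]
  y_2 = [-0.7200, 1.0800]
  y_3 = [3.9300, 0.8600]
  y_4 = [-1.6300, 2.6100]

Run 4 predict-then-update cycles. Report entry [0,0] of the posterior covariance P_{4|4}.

P_post[0,0] = 0.2615

step 1: x^-=[0.7478, 0.3644]  P^-=[1.2412 -0.0408; -0.0408 0.6624]  S=[1.8030 0.0013; 0.0013 1.1828]  K=[0.6940 0.1012; -0.1149 0.5557]  nu=[0.5133, -3.3016]  x^+=[0.7700, -1.5292]  P^+=[0.3605 0.0360; 0.0360 0.2736]
step 2: x^-=[1.3064, -1.2761]  P^-=[0.6713 0.0279; 0.0279 0.3645]  S=[1.1802 0.0681; 0.0681 0.8930]  K=[0.5580 0.0864; -0.0777 0.4181]  nu=[-2.3454, 2.1863]  x^+=[0.1866, -0.1797]  P^+=[0.2907 0.0314; 0.0314 0.2057]
step 3: x^-=[0.2708, -0.1356]  P^-=[0.5662 0.0250; 0.0250 0.3054]  S=[1.0728 0.0664; 0.0664 0.8315]  K=[0.5172 0.0772; -0.0712 0.3769]  nu=[3.6253, 0.9604]  x^+=[2.2198, -0.0318]  P^+=[0.2690 0.0277; 0.0277 0.1854]
step 4: x^-=[2.7158, 0.3040]  P^-=[0.5348 0.0215; 0.0215 0.2872]  S=[1.0420 0.0635; 0.0635 0.8118]  K=[0.5037 0.0727; -0.0704 0.3627]  nu=[-4.2698, 1.9529]  x^+=[0.7073, 1.3128]  P^+=[0.2615 0.0257; 0.0257 0.1785]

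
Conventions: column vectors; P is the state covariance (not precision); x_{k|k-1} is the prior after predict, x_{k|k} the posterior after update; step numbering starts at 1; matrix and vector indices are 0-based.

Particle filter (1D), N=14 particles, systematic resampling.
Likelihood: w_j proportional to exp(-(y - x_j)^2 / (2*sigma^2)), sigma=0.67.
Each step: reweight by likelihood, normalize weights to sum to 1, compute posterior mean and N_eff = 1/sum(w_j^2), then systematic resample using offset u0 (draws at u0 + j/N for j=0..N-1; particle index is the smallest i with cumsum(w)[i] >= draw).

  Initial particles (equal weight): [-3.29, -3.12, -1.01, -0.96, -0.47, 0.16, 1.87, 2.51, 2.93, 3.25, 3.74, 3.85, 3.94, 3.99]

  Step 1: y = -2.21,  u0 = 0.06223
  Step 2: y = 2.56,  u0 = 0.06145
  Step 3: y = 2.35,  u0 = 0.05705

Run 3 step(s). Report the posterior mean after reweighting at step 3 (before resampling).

step 1: w=[0.2518, 0.3671, 0.1857, 0.1620, 0.0317, 0.0018, 0.0000, 0.0000, 0.0000, 0.0000, 0.0000, 0.0000, 0.0000, 0.0000]  mean=-2.3314  Neff=3.8480  idx=[0, 0, 0, 1, 1, 1, 1, 1, 2, 2, 2, 3, 3, 4]
step 2: w=[0.0000, 0.0000, 0.0000, 0.0000, 0.0000, 0.0000, 0.0000, 0.0000, 0.0170, 0.0170, 0.0170, 0.0252, 0.0252, 0.8987]  mean=-0.5222  Neff=1.2348  idx=[11, 13, 13, 13, 13, 13, 13, 13, 13, 13, 13, 13, 13, 13]
step 3: w=[0.0027, 0.0767, 0.0767, 0.0767, 0.0767, 0.0767, 0.0767, 0.0767, 0.0767, 0.0767, 0.0767, 0.0767, 0.0767, 0.0767]  mean=-0.4713  Neff=13.0693  idx=[1, 2, 3, 4, 5, 6, 7, 8, 9, 10, 11, 11, 12, 13]

post_mean = -0.4713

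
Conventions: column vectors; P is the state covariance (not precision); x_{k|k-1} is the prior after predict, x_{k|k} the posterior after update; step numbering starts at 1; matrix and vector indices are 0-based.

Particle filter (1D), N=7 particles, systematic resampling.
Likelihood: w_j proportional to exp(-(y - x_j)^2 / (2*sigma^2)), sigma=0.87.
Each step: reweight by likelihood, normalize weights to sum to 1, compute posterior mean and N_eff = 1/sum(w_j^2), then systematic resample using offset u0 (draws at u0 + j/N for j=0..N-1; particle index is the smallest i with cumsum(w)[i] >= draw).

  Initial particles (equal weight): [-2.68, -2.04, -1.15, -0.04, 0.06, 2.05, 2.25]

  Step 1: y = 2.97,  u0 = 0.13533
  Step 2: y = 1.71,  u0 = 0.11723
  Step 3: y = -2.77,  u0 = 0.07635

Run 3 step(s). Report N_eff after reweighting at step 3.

step 1: w=[0.0000, 0.0000, 0.0000, 0.0020, 0.0029, 0.4439, 0.5513]  mean=2.1504  Neff=1.9963  idx=[5, 5, 5, 6, 6, 6, 6]
step 2: w=[0.1524, 0.1524, 0.1524, 0.1357, 0.1357, 0.1357, 0.1357]  mean=2.1585  Neff=6.9766  idx=[0, 1, 2, 3, 4, 5, 6]
step 3: w=[0.2445, 0.2445, 0.2445, 0.0666, 0.0666, 0.0666, 0.0666]  mean=2.1033  Neff=5.0738  idx=[0, 0, 1, 2, 2, 3, 6]

N_eff = 5.0738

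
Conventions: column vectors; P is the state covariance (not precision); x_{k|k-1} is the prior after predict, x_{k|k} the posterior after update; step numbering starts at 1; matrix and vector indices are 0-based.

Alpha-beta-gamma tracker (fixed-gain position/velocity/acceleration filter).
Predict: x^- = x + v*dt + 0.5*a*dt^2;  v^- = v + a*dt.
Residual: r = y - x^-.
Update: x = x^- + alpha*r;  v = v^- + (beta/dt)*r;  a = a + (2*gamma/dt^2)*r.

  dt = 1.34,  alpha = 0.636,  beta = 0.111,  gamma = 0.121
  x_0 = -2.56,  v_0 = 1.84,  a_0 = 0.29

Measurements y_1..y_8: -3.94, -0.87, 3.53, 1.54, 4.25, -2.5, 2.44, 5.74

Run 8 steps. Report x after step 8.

step 1: x_pred=0.1660  r=-4.1060  x^+=-2.4454  v^+=1.8885  a^+=-0.2634
step 2: x_pred=-0.1513  r=-0.7187  x^+=-0.6084  v^+=1.4760  a^+=-0.3602
step 3: x_pred=1.0460  r=2.4840  x^+=2.6258  v^+=1.1991  a^+=-0.0255
step 4: x_pred=4.2097  r=-2.6697  x^+=2.5118  v^+=0.9438  a^+=-0.3853
step 5: x_pred=3.4306  r=0.8194  x^+=3.9517  v^+=0.4954  a^+=-0.2748
step 6: x_pred=4.3688  r=-6.8688  x^+=0.0003  v^+=-0.4419  a^+=-1.2006
step 7: x_pred=-1.6697  r=4.1097  x^+=0.9441  v^+=-1.7102  a^+=-0.6467
step 8: x_pred=-1.9282  r=7.6682  x^+=2.9488  v^+=-1.9416  a^+=0.3868

x_post = 2.9488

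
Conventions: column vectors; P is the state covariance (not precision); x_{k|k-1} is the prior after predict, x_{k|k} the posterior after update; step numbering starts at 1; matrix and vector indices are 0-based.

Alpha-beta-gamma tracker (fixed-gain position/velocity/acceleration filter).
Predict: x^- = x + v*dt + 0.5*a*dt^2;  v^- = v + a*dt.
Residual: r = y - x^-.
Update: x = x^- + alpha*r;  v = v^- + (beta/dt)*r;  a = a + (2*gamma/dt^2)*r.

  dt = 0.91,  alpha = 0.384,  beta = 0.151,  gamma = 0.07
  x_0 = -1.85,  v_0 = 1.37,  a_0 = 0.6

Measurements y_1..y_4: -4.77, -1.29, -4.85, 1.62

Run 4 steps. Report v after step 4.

v_post = -0.1326

step 1: x_pred=-0.3549  r=-4.4151  x^+=-2.0503  v^+=1.1834  a^+=-0.1464
step 2: x_pred=-1.0340  r=-0.2560  x^+=-1.1323  v^+=1.0077  a^+=-0.1897
step 3: x_pred=-0.2939  r=-4.5561  x^+=-2.0434  v^+=0.0790  a^+=-0.9600
step 4: x_pred=-2.3690  r=3.9890  x^+=-0.8372  v^+=-0.1326  a^+=-0.2856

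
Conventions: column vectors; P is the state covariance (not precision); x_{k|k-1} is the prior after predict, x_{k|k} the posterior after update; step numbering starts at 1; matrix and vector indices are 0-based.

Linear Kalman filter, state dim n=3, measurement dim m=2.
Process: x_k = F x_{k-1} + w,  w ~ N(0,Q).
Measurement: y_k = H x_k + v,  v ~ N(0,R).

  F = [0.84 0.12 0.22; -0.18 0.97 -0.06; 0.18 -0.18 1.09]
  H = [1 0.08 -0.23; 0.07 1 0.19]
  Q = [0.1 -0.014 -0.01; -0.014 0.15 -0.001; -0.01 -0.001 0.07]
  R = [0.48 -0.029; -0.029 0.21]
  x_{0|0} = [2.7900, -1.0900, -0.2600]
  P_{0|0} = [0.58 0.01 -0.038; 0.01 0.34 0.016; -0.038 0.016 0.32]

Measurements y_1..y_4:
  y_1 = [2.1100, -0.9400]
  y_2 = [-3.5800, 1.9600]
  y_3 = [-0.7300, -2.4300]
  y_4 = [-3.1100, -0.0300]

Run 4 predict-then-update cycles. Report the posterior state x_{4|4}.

x_post = [-1.1881, -0.4600, 0.0540]

step 1: x^-=[2.1556, -1.5439, 0.4150]  P^-=[0.5184 -0.0517 0.1110; -0.0517 0.4837 -0.0731; 0.1110 -0.0731 0.4582]  S=[0.9692 0.0090; 0.0090 0.6807]  K=[0.5043 0.0017; -0.0024 0.6849; -0.0006 0.0320]  nu=[0.1734, 0.3742]  x^+=[2.2437, -1.2881, 0.4269]  P^+=[0.2719 -0.0544 0.1111; -0.0544 0.1644 -0.0880; 0.1111 -0.0880 0.4575]
step 2: x^-=[1.8240, -1.6789, 1.1010]  P^-=[0.3418 -0.1133 0.2424; -0.1133 0.3468 -0.1966; 0.2424 -0.1966 0.7093]  S=[0.7392 -0.0379; -0.0379 0.4999]  K=[0.3718 -0.0585; -0.0238 0.6013; 0.0816 -0.0836]  nu=[-5.0165, 3.3020]  x^+=[-0.2340, 0.4257, 0.4153]  P^+=[0.2363 -0.0807 0.2161; -0.0807 0.1645 -0.1681; 0.2161 -0.1681 0.7003]
step 3: x^-=[-0.0541, 0.4301, 0.3339]  P^-=[0.3577 -0.1579 0.3917; -0.1579 0.3674 -0.3242; 0.3917 -0.3242 1.0711]  S=[0.7032 -0.0424; -0.0424 0.4829]  K=[0.3572 -0.0897; -0.0401 0.6068; 0.1590 -0.1792]  nu=[-0.6335, -2.9198]  x^+=[-0.0186, -1.3162, 0.7564]  P^+=[0.2614 -0.1122 0.3407; -0.1122 0.1864 -0.2628; 0.3407 -0.2628 1.0354]
step 4: x^-=[-0.0071, -1.3188, 1.0580]  P^-=[0.4267 -0.2194 0.5898; -0.2194 0.4147 -0.4842; 0.5898 -0.4842 1.5587]  S=[0.7032 -0.0481; -0.0481 0.4840]  K=[0.3805 -0.1222; -0.0634 0.6287; 0.2548 -0.2778]  nu=[-2.7540, 1.0882]  x^+=[-1.1881, -0.4600, 0.0540]  P^+=[0.3131 -0.1533 0.4986; -0.1533 0.2167 -0.3797; 0.4986 -0.3797 1.4689]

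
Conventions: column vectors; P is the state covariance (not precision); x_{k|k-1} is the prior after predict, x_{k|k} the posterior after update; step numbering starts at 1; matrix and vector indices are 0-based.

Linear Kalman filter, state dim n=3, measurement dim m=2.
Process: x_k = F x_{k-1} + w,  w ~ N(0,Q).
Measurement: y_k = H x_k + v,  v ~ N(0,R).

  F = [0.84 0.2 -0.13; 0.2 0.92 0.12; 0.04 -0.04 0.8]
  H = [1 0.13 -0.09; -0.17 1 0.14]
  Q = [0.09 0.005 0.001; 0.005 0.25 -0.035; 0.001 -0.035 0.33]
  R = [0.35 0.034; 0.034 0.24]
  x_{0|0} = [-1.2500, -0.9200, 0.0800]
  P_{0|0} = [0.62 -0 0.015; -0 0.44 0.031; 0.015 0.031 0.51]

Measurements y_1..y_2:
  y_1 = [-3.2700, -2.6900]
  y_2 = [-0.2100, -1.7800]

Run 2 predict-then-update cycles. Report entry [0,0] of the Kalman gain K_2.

step 1: x^-=[-1.2444, -1.0868, 0.0508]  P^-=[0.5488 0.1803 -0.0196; 0.1803 0.6621 0.0279; -0.0196 0.0279 0.6571]  S=[0.9651 0.1898; 0.1898 0.8783]  K=[0.6015 -0.0340; 0.1370 0.6938; -0.1101 0.1641]  nu=[-1.8797, -1.8219]  x^+=[-2.3130, -2.6083, -0.0411]  P^+=[0.2064 0.0432 0.0298; 0.0432 0.1851 -0.0473; 0.0298 -0.0473 0.6286]
step 2: x^-=[-2.4593, -2.8672, -0.0211]  P^-=[0.2642 0.1058 -0.0480; 0.1058 0.4309 -0.0083; -0.0480 -0.0083 0.7377]  S=[0.6638 0.1324; 0.1324 0.6570]  K=[0.4259 -0.0034; 0.1249 0.6016; -0.2139 0.2002]  nu=[2.6201, 0.6721]  x^+=[-1.3457, -2.1356, -0.4470]  P^+=[0.1441 0.0380 0.0015; 0.0380 0.1629 -0.0559; 0.0015 -0.0559 0.6924]

K[0,0] = 0.4259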